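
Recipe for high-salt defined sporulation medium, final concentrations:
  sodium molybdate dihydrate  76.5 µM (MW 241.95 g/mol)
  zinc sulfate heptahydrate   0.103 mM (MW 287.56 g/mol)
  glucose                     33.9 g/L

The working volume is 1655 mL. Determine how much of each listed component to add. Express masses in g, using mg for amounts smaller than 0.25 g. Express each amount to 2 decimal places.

sodium molybdate dihydrate 30.63 mg; zinc sulfate heptahydrate 49.02 mg; glucose 56.10 g

Scale factor relative to 1 L: 1.655.
sodium molybdate dihydrate: 76.5 µmol/L × 241.95 g/mol × 1.655 L ÷ 1000 = 30.63 mg
zinc sulfate heptahydrate: 0.103 mmol/L × 287.56 mg/mmol × 1.655 L = 49.02 mg
glucose: 33.9 g/L × 1.655 L = 56.10 g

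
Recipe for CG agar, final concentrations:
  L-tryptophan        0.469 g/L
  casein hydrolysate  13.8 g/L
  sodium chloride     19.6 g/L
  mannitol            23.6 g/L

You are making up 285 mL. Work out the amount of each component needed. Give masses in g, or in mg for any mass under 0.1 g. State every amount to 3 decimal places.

L-tryptophan 0.134 g; casein hydrolysate 3.933 g; sodium chloride 5.586 g; mannitol 6.726 g

Scale factor relative to 1 L: 0.285.
L-tryptophan: 0.469 g/L × 0.285 L = 0.134 g
casein hydrolysate: 13.8 g/L × 0.285 L = 3.933 g
sodium chloride: 19.6 g/L × 0.285 L = 5.586 g
mannitol: 23.6 g/L × 0.285 L = 6.726 g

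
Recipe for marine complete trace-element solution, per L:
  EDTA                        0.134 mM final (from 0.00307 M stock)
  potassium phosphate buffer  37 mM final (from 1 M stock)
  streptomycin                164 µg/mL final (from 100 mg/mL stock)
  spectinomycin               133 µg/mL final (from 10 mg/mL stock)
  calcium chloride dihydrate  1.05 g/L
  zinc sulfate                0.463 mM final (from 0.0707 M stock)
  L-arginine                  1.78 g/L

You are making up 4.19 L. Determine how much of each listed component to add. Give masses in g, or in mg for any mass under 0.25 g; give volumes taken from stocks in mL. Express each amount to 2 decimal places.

Scale factor relative to 1 L: 4.19.
EDTA: dilute stock: 0.134 mM × 4190 mL ÷ 3.07 mM = 182.89 mL
potassium phosphate buffer: dilute stock: 37 mM × 4190 mL ÷ 1000 mM = 155.03 mL
streptomycin: dilute stock: 164 µg/mL × 4190 mL ÷ 100000 µg/mL = 6.87 mL
spectinomycin: C1V1 = C2V2 → 133 µg/mL × 4190 mL ÷ 10000 µg/mL = 55.73 mL
calcium chloride dihydrate: 1.05 g/L × 4.19 L = 4.40 g
zinc sulfate: C1V1 = C2V2 → 0.463 mM × 4190 mL ÷ 70.7 mM = 27.44 mL
L-arginine: 1.78 g/L × 4.19 L = 7.46 g

EDTA 182.89 mL; potassium phosphate buffer 155.03 mL; streptomycin 6.87 mL; spectinomycin 55.73 mL; calcium chloride dihydrate 4.40 g; zinc sulfate 27.44 mL; L-arginine 7.46 g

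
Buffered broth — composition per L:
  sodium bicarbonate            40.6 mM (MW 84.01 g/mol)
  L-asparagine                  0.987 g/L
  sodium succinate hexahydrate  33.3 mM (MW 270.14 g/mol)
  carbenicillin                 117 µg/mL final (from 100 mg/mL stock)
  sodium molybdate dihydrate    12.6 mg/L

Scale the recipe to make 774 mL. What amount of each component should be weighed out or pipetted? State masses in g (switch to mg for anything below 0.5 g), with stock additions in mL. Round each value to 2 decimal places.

Scale factor relative to 1 L: 0.774.
sodium bicarbonate: 40.6 mmol/L × 84.01 g/mol × 0.774 L ÷ 1000 = 2.64 g
L-asparagine: 0.987 g/L × 0.774 L = 0.76 g
sodium succinate hexahydrate: 33.3 mmol/L × 270.14 g/mol × 0.774 L ÷ 1000 = 6.96 g
carbenicillin: dilute stock: 117 µg/mL × 774 mL ÷ 100000 µg/mL = 0.91 mL
sodium molybdate dihydrate: 12.6 mg/L × 0.774 L = 9.75 mg

sodium bicarbonate 2.64 g; L-asparagine 0.76 g; sodium succinate hexahydrate 6.96 g; carbenicillin 0.91 mL; sodium molybdate dihydrate 9.75 mg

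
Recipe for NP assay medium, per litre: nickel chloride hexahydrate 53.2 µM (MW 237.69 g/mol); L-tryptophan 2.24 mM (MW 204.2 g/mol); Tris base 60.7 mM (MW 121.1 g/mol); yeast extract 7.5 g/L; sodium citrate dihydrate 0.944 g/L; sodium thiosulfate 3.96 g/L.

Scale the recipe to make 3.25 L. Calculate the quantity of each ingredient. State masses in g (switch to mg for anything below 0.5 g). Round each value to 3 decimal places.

nickel chloride hexahydrate 41.097 mg; L-tryptophan 1.487 g; Tris base 23.890 g; yeast extract 24.375 g; sodium citrate dihydrate 3.068 g; sodium thiosulfate 12.870 g

Scale factor relative to 1 L: 3.25.
nickel chloride hexahydrate: 53.2 µmol/L × 237.69 g/mol × 3.25 L ÷ 1000 = 41.097 mg
L-tryptophan: 2.24 mmol/L × 204.2 g/mol × 3.25 L ÷ 1000 = 1.487 g
Tris base: 60.7 mmol/L × 121.1 g/mol × 3.25 L ÷ 1000 = 23.890 g
yeast extract: 7.5 g/L × 3.25 L = 24.375 g
sodium citrate dihydrate: 0.944 g/L × 3.25 L = 3.068 g
sodium thiosulfate: 3.96 g/L × 3.25 L = 12.870 g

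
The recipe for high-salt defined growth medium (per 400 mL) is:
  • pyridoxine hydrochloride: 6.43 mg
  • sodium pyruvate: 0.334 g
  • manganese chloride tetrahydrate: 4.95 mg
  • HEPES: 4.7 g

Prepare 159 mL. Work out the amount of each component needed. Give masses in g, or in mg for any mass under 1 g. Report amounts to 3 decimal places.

pyridoxine hydrochloride 2.556 mg; sodium pyruvate 132.765 mg; manganese chloride tetrahydrate 1.968 mg; HEPES 1.868 g

Scale factor = 159 mL / 400 mL = 0.3975.
pyridoxine hydrochloride: 6.43 mg × (159 mL / 400 mL) = 2.556 mg
sodium pyruvate: 0.334 g × (159 mL / 400 mL) = 0.132765 g = 132.765 mg
manganese chloride tetrahydrate: 4.95 mg × (159 mL / 400 mL) = 1.968 mg
HEPES: 4.7 g × (159 mL / 400 mL) = 1.868 g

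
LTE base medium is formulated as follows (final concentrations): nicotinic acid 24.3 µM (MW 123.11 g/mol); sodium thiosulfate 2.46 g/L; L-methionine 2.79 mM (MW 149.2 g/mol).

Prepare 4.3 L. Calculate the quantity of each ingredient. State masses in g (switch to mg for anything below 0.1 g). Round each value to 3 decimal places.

nicotinic acid 12.864 mg; sodium thiosulfate 10.578 g; L-methionine 1.790 g

Scale factor relative to 1 L: 4.3.
nicotinic acid: 24.3 µmol/L × 123.11 g/mol × 4.3 L ÷ 1000 = 12.864 mg
sodium thiosulfate: 2.46 g/L × 4.3 L = 10.578 g
L-methionine: 2.79 mmol/L × 149.2 g/mol × 4.3 L ÷ 1000 = 1.790 g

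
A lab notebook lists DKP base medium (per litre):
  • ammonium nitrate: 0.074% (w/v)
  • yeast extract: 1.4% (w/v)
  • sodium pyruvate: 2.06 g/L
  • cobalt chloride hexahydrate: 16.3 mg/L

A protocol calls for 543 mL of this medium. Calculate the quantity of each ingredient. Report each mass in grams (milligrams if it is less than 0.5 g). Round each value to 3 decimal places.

Target volume = 543 mL = 0.543 L.
ammonium nitrate: 0.074% w/v = 0.74 g/L → 0.74 × 0.543 L = 0.40182 g = 401.820 mg
yeast extract: 1.4% w/v = 14 g/L → 14 × 0.543 L = 7.602 g
sodium pyruvate: 2.06 g/L × 0.543 L = 1.119 g
cobalt chloride hexahydrate: 16.3 mg/L × 0.543 L = 8.851 mg

ammonium nitrate 401.820 mg; yeast extract 7.602 g; sodium pyruvate 1.119 g; cobalt chloride hexahydrate 8.851 mg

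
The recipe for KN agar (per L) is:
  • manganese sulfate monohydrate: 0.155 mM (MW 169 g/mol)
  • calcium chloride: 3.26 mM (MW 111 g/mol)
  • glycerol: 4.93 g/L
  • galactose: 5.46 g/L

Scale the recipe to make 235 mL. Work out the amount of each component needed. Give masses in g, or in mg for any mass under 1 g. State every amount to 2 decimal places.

Working volume: 235 mL = 0.235 L.
manganese sulfate monohydrate: 0.155 mmol/L × 169 mg/mmol × 0.235 L = 6.16 mg
calcium chloride: 3.26 mmol/L × 111 mg/mmol × 0.235 L = 85.04 mg
glycerol: 4.93 g/L × 0.235 L = 1.16 g
galactose: 5.46 g/L × 0.235 L = 1.28 g

manganese sulfate monohydrate 6.16 mg; calcium chloride 85.04 mg; glycerol 1.16 g; galactose 1.28 g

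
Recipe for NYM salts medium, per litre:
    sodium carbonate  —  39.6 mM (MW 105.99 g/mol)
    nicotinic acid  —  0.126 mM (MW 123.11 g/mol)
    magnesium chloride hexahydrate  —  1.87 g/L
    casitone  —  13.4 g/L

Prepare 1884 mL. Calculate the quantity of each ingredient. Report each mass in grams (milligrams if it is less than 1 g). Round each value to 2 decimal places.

Scale factor relative to 1 L: 1.884.
sodium carbonate: 39.6 mmol/L × 105.99 g/mol × 1.884 L ÷ 1000 = 7.91 g
nicotinic acid: 0.126 mmol/L × 123.11 mg/mmol × 1.884 L = 29.22 mg
magnesium chloride hexahydrate: 1.87 g/L × 1.884 L = 3.52 g
casitone: 13.4 g/L × 1.884 L = 25.25 g

sodium carbonate 7.91 g; nicotinic acid 29.22 mg; magnesium chloride hexahydrate 3.52 g; casitone 25.25 g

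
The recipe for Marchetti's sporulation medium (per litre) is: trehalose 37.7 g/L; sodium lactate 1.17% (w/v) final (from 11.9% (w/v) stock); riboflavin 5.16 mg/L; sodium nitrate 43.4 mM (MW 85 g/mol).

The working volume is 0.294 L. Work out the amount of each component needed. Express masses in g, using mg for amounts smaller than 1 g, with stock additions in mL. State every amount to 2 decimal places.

trehalose 11.08 g; sodium lactate 28.91 mL; riboflavin 1.52 mg; sodium nitrate 1.08 g

Scale factor relative to 1 L: 0.294.
trehalose: 37.7 g/L × 0.294 L = 11.08 g
sodium lactate: V = C2·V2/C1 = 1.17% ÷ 11.9% × 294 mL = 28.91 mL
riboflavin: 5.16 mg/L × 0.294 L = 1.52 mg
sodium nitrate: 43.4 mmol/L × 85 g/mol × 0.294 L ÷ 1000 = 1.08 g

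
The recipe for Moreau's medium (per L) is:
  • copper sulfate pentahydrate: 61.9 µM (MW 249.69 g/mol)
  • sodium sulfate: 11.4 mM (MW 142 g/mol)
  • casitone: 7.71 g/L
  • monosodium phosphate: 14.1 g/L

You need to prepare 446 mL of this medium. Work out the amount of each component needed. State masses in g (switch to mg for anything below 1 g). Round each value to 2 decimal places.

Working volume: 446 mL = 0.446 L.
copper sulfate pentahydrate: 61.9 µmol/L × 249.69 g/mol × 0.446 L ÷ 1000 = 6.89 mg
sodium sulfate: 11.4 mmol/L × 142 mg/mmol × 0.446 L = 721.98 mg
casitone: 7.71 g/L × 0.446 L = 3.44 g
monosodium phosphate: 14.1 g/L × 0.446 L = 6.29 g

copper sulfate pentahydrate 6.89 mg; sodium sulfate 721.98 mg; casitone 3.44 g; monosodium phosphate 6.29 g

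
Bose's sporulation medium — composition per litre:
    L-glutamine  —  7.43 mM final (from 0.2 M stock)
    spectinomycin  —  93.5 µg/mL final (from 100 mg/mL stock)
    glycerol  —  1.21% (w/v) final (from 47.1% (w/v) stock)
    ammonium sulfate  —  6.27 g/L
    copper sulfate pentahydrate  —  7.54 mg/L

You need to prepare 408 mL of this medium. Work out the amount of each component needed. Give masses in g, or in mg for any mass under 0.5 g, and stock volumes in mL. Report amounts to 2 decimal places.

L-glutamine 15.16 mL; spectinomycin 0.38 mL; glycerol 10.48 mL; ammonium sulfate 2.56 g; copper sulfate pentahydrate 3.08 mg

Working volume: 408 mL = 0.408 L.
L-glutamine: V = C2·V2/C1 = 7.43 mM × 408 mL ÷ 200 mM = 15.16 mL
spectinomycin: V = C2·V2/C1 = 93.5 µg/mL × 408 mL ÷ 100000 µg/mL = 0.38 mL
glycerol: V = C2·V2/C1 = 1.21% ÷ 47.1% × 408 mL = 10.48 mL
ammonium sulfate: 6.27 g/L × 0.408 L = 2.56 g
copper sulfate pentahydrate: 7.54 mg/L × 0.408 L = 3.08 mg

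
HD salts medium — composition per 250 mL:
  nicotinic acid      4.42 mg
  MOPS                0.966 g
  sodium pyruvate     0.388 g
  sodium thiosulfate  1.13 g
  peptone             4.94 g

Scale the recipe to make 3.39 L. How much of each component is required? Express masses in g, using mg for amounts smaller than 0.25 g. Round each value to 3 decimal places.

Scale factor = 3390 mL / 250 mL = 13.56.
nicotinic acid: 4.42 mg × (3390 mL / 250 mL) = 59.935 mg
MOPS: 0.966 g × (3390 mL / 250 mL) = 13.099 g
sodium pyruvate: 0.388 g × (3390 mL / 250 mL) = 5.261 g
sodium thiosulfate: 1.13 g × (3390 mL / 250 mL) = 15.323 g
peptone: 4.94 g × (3390 mL / 250 mL) = 66.986 g

nicotinic acid 59.935 mg; MOPS 13.099 g; sodium pyruvate 5.261 g; sodium thiosulfate 15.323 g; peptone 66.986 g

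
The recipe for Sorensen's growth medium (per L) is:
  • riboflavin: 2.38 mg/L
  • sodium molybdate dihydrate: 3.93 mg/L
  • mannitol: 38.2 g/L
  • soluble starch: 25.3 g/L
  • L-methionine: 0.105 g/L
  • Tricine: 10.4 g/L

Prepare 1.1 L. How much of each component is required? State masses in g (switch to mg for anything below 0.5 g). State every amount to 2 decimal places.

Scale factor relative to 1 L: 1.1.
riboflavin: 2.38 mg/L × 1.1 L = 2.62 mg
sodium molybdate dihydrate: 3.93 mg/L × 1.1 L = 4.32 mg
mannitol: 38.2 g/L × 1.1 L = 42.02 g
soluble starch: 25.3 g/L × 1.1 L = 27.83 g
L-methionine: 0.105 g/L × 1.1 L = 0.1155 g = 115.50 mg
Tricine: 10.4 g/L × 1.1 L = 11.44 g

riboflavin 2.62 mg; sodium molybdate dihydrate 4.32 mg; mannitol 42.02 g; soluble starch 27.83 g; L-methionine 115.50 mg; Tricine 11.44 g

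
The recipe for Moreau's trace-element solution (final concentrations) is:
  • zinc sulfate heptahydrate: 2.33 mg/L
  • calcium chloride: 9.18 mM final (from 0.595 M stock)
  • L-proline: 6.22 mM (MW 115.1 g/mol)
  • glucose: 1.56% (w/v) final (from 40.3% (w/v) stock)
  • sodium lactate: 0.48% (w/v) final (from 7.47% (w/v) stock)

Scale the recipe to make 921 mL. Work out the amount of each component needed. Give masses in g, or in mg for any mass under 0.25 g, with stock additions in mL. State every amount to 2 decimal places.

Target volume = 921 mL = 0.921 L.
zinc sulfate heptahydrate: 2.33 mg/L × 0.921 L = 2.15 mg
calcium chloride: C1V1 = C2V2 → 9.18 mM × 921 mL ÷ 595 mM = 14.21 mL
L-proline: 6.22 mmol/L × 115.1 g/mol × 0.921 L ÷ 1000 = 0.66 g
glucose: dilute stock: 1.56% ÷ 40.3% × 921 mL = 35.65 mL
sodium lactate: V = C2·V2/C1 = 0.48% ÷ 7.47% × 921 mL = 59.18 mL

zinc sulfate heptahydrate 2.15 mg; calcium chloride 14.21 mL; L-proline 0.66 g; glucose 35.65 mL; sodium lactate 59.18 mL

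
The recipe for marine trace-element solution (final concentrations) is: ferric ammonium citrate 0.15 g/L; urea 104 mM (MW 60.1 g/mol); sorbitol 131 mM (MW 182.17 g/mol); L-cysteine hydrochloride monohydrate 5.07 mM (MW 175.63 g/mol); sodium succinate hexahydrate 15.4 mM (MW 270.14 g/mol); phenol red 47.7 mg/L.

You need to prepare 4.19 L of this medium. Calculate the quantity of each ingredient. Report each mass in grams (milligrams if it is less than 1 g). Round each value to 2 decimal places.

Scale factor relative to 1 L: 4.19.
ferric ammonium citrate: 0.15 g/L × 4.19 L = 0.6285 g = 628.50 mg
urea: 104 mmol/L × 60.1 g/mol × 4.19 L ÷ 1000 = 26.19 g
sorbitol: 131 mmol/L × 182.17 g/mol × 4.19 L ÷ 1000 = 99.99 g
L-cysteine hydrochloride monohydrate: 5.07 mmol/L × 175.63 g/mol × 4.19 L ÷ 1000 = 3.73 g
sodium succinate hexahydrate: 15.4 mmol/L × 270.14 g/mol × 4.19 L ÷ 1000 = 17.43 g
phenol red: 47.7 mg/L × 4.19 L = 199.86 mg

ferric ammonium citrate 628.50 mg; urea 26.19 g; sorbitol 99.99 g; L-cysteine hydrochloride monohydrate 3.73 g; sodium succinate hexahydrate 17.43 g; phenol red 199.86 mg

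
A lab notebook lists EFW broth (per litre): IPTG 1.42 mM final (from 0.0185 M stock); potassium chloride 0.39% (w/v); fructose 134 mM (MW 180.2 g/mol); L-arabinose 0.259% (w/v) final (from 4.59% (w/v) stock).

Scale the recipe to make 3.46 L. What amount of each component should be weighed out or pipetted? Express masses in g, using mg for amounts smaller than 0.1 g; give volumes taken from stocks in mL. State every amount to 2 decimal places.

IPTG 265.58 mL; potassium chloride 13.49 g; fructose 83.55 g; L-arabinose 195.24 mL

Working volume: 3.46 L.
IPTG: dilute stock: 1.42 mM × 3460 mL ÷ 18.5 mM = 265.58 mL
potassium chloride: 0.39% w/v = 3.9 g/L → 3.9 × 3.46 L = 13.49 g
fructose: 134 mmol/L × 180.2 g/mol × 3.46 L ÷ 1000 = 83.55 g
L-arabinose: C1V1 = C2V2 → 0.259% ÷ 4.59% × 3460 mL = 195.24 mL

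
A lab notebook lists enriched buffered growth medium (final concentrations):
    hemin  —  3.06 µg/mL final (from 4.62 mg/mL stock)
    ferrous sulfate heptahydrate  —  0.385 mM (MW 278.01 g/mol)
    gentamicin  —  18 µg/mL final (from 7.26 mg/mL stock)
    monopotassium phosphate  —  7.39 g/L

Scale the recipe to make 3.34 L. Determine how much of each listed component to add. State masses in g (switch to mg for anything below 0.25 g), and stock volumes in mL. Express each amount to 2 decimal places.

Working volume: 3.34 L.
hemin: C1V1 = C2V2 → 3.06 µg/mL × 3340 mL ÷ 4620 µg/mL = 2.21 mL
ferrous sulfate heptahydrate: 0.385 mmol/L × 278.01 g/mol × 3.34 L ÷ 1000 = 0.36 g
gentamicin: C1V1 = C2V2 → 18 µg/mL × 3340 mL ÷ 7260 µg/mL = 8.28 mL
monopotassium phosphate: 7.39 g/L × 3.34 L = 24.68 g

hemin 2.21 mL; ferrous sulfate heptahydrate 0.36 g; gentamicin 8.28 mL; monopotassium phosphate 24.68 g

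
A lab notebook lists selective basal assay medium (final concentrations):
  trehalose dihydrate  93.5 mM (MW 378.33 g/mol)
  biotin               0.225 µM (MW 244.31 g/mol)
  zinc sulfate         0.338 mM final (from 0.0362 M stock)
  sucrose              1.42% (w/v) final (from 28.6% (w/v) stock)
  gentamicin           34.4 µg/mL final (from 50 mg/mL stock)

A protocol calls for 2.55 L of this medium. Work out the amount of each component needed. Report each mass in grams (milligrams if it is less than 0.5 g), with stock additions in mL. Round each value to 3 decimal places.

Scale factor relative to 1 L: 2.55.
trehalose dihydrate: 93.5 mmol/L × 378.33 g/mol × 2.55 L ÷ 1000 = 90.203 g
biotin: 0.225 µmol/L × 244.31 g/mol × 2.55 L ÷ 1000 = 0.140 mg
zinc sulfate: C1V1 = C2V2 → 0.338 mM × 2550 mL ÷ 36.2 mM = 23.809 mL
sucrose: C1V1 = C2V2 → 1.42% ÷ 28.6% × 2550 mL = 126.608 mL
gentamicin: V = C2·V2/C1 = 34.4 µg/mL × 2550 mL ÷ 50000 µg/mL = 1.754 mL

trehalose dihydrate 90.203 g; biotin 0.140 mg; zinc sulfate 23.809 mL; sucrose 126.608 mL; gentamicin 1.754 mL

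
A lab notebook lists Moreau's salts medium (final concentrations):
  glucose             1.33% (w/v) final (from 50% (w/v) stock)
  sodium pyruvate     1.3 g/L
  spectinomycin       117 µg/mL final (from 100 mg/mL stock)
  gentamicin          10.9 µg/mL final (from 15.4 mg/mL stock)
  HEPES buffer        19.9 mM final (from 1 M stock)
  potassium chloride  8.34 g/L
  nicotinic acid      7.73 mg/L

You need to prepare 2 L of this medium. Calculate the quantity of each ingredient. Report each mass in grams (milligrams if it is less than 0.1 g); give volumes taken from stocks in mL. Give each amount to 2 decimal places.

Scale factor relative to 1 L: 2.
glucose: dilute stock: 1.33% ÷ 50% × 2000 mL = 53.20 mL
sodium pyruvate: 1.3 g/L × 2 L = 2.60 g
spectinomycin: dilute stock: 117 µg/mL × 2000 mL ÷ 100000 µg/mL = 2.34 mL
gentamicin: dilute stock: 10.9 µg/mL × 2000 mL ÷ 15400 µg/mL = 1.42 mL
HEPES buffer: C1V1 = C2V2 → 19.9 mM × 2000 mL ÷ 1000 mM = 39.80 mL
potassium chloride: 8.34 g/L × 2 L = 16.68 g
nicotinic acid: 7.73 mg/L × 2 L = 15.46 mg

glucose 53.20 mL; sodium pyruvate 2.60 g; spectinomycin 2.34 mL; gentamicin 1.42 mL; HEPES buffer 39.80 mL; potassium chloride 16.68 g; nicotinic acid 15.46 mg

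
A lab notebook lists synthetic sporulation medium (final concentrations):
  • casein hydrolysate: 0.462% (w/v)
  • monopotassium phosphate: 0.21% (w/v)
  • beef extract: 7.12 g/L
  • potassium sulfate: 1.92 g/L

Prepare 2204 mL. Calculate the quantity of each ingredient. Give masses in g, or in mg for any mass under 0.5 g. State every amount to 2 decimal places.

Working volume: 2204 mL = 2.204 L.
casein hydrolysate: 0.462% w/v = 4.62 g/L → 4.62 × 2.204 L = 10.18 g
monopotassium phosphate: 0.21% w/v = 2.1 g/L → 2.1 × 2.204 L = 4.63 g
beef extract: 7.12 g/L × 2.204 L = 15.69 g
potassium sulfate: 1.92 g/L × 2.204 L = 4.23 g

casein hydrolysate 10.18 g; monopotassium phosphate 4.63 g; beef extract 15.69 g; potassium sulfate 4.23 g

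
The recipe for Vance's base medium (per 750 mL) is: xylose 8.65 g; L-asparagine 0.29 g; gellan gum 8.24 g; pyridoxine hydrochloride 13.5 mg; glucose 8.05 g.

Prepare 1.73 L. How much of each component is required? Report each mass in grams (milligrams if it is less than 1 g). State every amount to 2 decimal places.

xylose 19.95 g; L-asparagine 668.93 mg; gellan gum 19.01 g; pyridoxine hydrochloride 31.14 mg; glucose 18.57 g

Scale factor = 1730 mL / 750 mL = 2.30667.
xylose: 8.65 g × (1730 mL / 750 mL) = 19.95 g
L-asparagine: 0.29 g × (1730 mL / 750 mL) = 0.668933 g = 668.93 mg
gellan gum: 8.24 g × (1730 mL / 750 mL) = 19.01 g
pyridoxine hydrochloride: 13.5 mg × (1730 mL / 750 mL) = 31.14 mg
glucose: 8.05 g × (1730 mL / 750 mL) = 18.57 g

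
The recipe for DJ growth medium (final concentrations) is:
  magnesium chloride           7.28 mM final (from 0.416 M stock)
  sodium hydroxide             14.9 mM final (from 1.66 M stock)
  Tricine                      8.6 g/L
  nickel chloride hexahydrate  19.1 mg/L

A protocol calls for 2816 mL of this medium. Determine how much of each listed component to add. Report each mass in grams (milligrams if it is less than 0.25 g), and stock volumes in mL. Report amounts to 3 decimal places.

Working volume: 2816 mL = 2.816 L.
magnesium chloride: dilute stock: 7.28 mM × 2816 mL ÷ 416 mM = 49.280 mL
sodium hydroxide: C1V1 = C2V2 → 14.9 mM × 2816 mL ÷ 1660 mM = 25.276 mL
Tricine: 8.6 g/L × 2.816 L = 24.218 g
nickel chloride hexahydrate: 19.1 mg/L × 2.816 L = 53.786 mg

magnesium chloride 49.280 mL; sodium hydroxide 25.276 mL; Tricine 24.218 g; nickel chloride hexahydrate 53.786 mg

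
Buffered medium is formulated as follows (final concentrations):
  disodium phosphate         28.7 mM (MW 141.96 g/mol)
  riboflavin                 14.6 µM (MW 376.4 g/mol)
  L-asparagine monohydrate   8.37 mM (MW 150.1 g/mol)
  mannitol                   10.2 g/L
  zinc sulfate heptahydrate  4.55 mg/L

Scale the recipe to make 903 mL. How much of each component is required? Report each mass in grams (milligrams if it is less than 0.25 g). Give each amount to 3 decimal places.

Working volume: 903 mL = 0.903 L.
disodium phosphate: 28.7 mmol/L × 141.96 g/mol × 0.903 L ÷ 1000 = 3.679 g
riboflavin: 14.6 µmol/L × 376.4 g/mol × 0.903 L ÷ 1000 = 4.962 mg
L-asparagine monohydrate: 8.37 mmol/L × 150.1 g/mol × 0.903 L ÷ 1000 = 1.134 g
mannitol: 10.2 g/L × 0.903 L = 9.211 g
zinc sulfate heptahydrate: 4.55 mg/L × 0.903 L = 4.109 mg

disodium phosphate 3.679 g; riboflavin 4.962 mg; L-asparagine monohydrate 1.134 g; mannitol 9.211 g; zinc sulfate heptahydrate 4.109 mg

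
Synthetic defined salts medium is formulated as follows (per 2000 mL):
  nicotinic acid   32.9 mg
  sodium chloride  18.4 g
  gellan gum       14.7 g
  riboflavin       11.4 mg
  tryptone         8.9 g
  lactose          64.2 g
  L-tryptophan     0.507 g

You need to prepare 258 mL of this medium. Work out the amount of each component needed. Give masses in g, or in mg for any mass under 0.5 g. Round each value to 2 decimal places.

nicotinic acid 4.24 mg; sodium chloride 2.37 g; gellan gum 1.90 g; riboflavin 1.47 mg; tryptone 1.15 g; lactose 8.28 g; L-tryptophan 65.40 mg

Scale factor = 258 mL / 2000 mL = 0.129.
nicotinic acid: 32.9 mg × (258 mL / 2000 mL) = 4.24 mg
sodium chloride: 18.4 g × (258 mL / 2000 mL) = 2.37 g
gellan gum: 14.7 g × (258 mL / 2000 mL) = 1.90 g
riboflavin: 11.4 mg × (258 mL / 2000 mL) = 1.47 mg
tryptone: 8.9 g × (258 mL / 2000 mL) = 1.15 g
lactose: 64.2 g × (258 mL / 2000 mL) = 8.28 g
L-tryptophan: 0.507 g × (258 mL / 2000 mL) = 0.065403 g = 65.40 mg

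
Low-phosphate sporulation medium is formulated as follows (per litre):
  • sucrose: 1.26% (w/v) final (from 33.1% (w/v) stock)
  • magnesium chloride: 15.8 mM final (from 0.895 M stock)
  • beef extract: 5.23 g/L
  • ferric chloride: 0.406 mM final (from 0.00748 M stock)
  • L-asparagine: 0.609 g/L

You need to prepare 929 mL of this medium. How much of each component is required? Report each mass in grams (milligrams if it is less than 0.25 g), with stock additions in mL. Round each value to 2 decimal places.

Target volume = 929 mL = 0.929 L.
sucrose: V = C2·V2/C1 = 1.26% ÷ 33.1% × 929 mL = 35.36 mL
magnesium chloride: C1V1 = C2V2 → 15.8 mM × 929 mL ÷ 895 mM = 16.40 mL
beef extract: 5.23 g/L × 0.929 L = 4.86 g
ferric chloride: dilute stock: 0.406 mM × 929 mL ÷ 7.48 mM = 50.42 mL
L-asparagine: 0.609 g/L × 0.929 L = 0.57 g

sucrose 35.36 mL; magnesium chloride 16.40 mL; beef extract 4.86 g; ferric chloride 50.42 mL; L-asparagine 0.57 g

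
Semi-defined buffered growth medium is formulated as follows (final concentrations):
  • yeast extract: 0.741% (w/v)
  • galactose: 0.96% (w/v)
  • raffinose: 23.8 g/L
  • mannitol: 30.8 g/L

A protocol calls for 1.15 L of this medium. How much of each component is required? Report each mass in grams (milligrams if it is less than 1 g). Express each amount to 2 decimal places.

yeast extract 8.52 g; galactose 11.04 g; raffinose 27.37 g; mannitol 35.42 g

Scale factor relative to 1 L: 1.15.
yeast extract: 0.741 g per 100 mL × 1150 mL ÷ 100 = 8.52 g
galactose: 0.96 g per 100 mL × 1150 mL ÷ 100 = 11.04 g
raffinose: 23.8 g/L × 1.15 L = 27.37 g
mannitol: 30.8 g/L × 1.15 L = 35.42 g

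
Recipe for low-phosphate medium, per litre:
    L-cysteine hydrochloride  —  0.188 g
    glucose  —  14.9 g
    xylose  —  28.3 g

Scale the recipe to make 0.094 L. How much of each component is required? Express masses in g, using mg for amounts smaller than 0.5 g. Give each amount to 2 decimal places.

Ratio of target to recipe volume: 94 / 1000 = 0.094.
L-cysteine hydrochloride: 0.188 g × (94 mL / 1000 mL) = 0.017672 g = 17.67 mg
glucose: 14.9 g × (94 mL / 1000 mL) = 1.40 g
xylose: 28.3 g × (94 mL / 1000 mL) = 2.66 g

L-cysteine hydrochloride 17.67 mg; glucose 1.40 g; xylose 2.66 g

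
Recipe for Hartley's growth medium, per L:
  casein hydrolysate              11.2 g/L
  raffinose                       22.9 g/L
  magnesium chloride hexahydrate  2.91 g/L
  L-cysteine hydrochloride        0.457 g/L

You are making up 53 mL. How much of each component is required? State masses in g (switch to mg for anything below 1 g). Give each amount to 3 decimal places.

casein hydrolysate 593.600 mg; raffinose 1.214 g; magnesium chloride hexahydrate 154.230 mg; L-cysteine hydrochloride 24.221 mg

Target volume = 53 mL = 0.053 L.
casein hydrolysate: 11.2 g/L × 0.053 L = 0.5936 g = 593.600 mg
raffinose: 22.9 g/L × 0.053 L = 1.214 g
magnesium chloride hexahydrate: 2.91 g/L × 0.053 L = 0.15423 g = 154.230 mg
L-cysteine hydrochloride: 0.457 g/L × 0.053 L = 0.024221 g = 24.221 mg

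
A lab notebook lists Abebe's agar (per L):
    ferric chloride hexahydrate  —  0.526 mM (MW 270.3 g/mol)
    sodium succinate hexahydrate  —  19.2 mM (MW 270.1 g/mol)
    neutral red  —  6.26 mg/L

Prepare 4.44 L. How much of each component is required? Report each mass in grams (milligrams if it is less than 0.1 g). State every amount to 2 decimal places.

Scale factor relative to 1 L: 4.44.
ferric chloride hexahydrate: 0.526 mmol/L × 270.3 g/mol × 4.44 L ÷ 1000 = 0.63 g
sodium succinate hexahydrate: 19.2 mmol/L × 270.1 g/mol × 4.44 L ÷ 1000 = 23.03 g
neutral red: 6.26 mg/L × 4.44 L = 27.79 mg

ferric chloride hexahydrate 0.63 g; sodium succinate hexahydrate 23.03 g; neutral red 27.79 mg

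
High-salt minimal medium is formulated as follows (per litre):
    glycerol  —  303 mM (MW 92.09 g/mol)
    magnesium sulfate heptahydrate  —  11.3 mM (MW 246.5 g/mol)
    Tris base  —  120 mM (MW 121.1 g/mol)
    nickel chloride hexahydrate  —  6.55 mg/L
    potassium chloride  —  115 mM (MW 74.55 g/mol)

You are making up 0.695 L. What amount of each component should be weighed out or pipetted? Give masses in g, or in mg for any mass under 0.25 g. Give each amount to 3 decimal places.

glycerol 19.393 g; magnesium sulfate heptahydrate 1.936 g; Tris base 10.100 g; nickel chloride hexahydrate 4.552 mg; potassium chloride 5.958 g

Working volume: 0.695 L.
glycerol: 303 mmol/L × 92.09 g/mol × 0.695 L ÷ 1000 = 19.393 g
magnesium sulfate heptahydrate: 11.3 mmol/L × 246.5 g/mol × 0.695 L ÷ 1000 = 1.936 g
Tris base: 120 mmol/L × 121.1 g/mol × 0.695 L ÷ 1000 = 10.100 g
nickel chloride hexahydrate: 6.55 mg/L × 0.695 L = 4.552 mg
potassium chloride: 115 mmol/L × 74.55 g/mol × 0.695 L ÷ 1000 = 5.958 g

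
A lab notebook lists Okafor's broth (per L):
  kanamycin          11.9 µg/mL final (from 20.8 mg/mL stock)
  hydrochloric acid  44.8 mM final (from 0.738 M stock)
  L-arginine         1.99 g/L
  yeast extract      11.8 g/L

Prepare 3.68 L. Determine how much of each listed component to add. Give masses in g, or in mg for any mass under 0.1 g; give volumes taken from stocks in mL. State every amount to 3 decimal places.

kanamycin 2.105 mL; hydrochloric acid 223.393 mL; L-arginine 7.323 g; yeast extract 43.424 g

Scale factor relative to 1 L: 3.68.
kanamycin: dilute stock: 11.9 µg/mL × 3680 mL ÷ 20800 µg/mL = 2.105 mL
hydrochloric acid: dilute stock: 44.8 mM × 3680 mL ÷ 738 mM = 223.393 mL
L-arginine: 1.99 g/L × 3.68 L = 7.323 g
yeast extract: 11.8 g/L × 3.68 L = 43.424 g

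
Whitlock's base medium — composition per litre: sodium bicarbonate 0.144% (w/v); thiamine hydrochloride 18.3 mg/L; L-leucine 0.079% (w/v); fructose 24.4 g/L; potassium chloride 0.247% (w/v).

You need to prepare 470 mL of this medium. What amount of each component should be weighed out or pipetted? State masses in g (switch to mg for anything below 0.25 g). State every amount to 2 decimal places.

sodium bicarbonate 0.68 g; thiamine hydrochloride 8.60 mg; L-leucine 0.37 g; fructose 11.47 g; potassium chloride 1.16 g

Target volume = 470 mL = 0.47 L.
sodium bicarbonate: 0.144% w/v = 1.44 g/L → 1.44 × 0.47 L = 0.68 g
thiamine hydrochloride: 18.3 mg/L × 0.47 L = 8.60 mg
L-leucine: 0.079 g per 100 mL × 470 mL ÷ 100 = 0.37 g
fructose: 24.4 g/L × 0.47 L = 11.47 g
potassium chloride: 0.247 g per 100 mL × 470 mL ÷ 100 = 1.16 g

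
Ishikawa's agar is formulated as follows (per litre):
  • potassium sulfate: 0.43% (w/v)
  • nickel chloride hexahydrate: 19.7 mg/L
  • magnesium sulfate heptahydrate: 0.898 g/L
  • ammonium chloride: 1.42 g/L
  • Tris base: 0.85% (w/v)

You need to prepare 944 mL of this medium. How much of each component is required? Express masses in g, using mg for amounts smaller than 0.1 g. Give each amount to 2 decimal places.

Working volume: 944 mL = 0.944 L.
potassium sulfate: 0.43% w/v = 4.3 g/L → 4.3 × 0.944 L = 4.06 g
nickel chloride hexahydrate: 19.7 mg/L × 0.944 L = 18.60 mg
magnesium sulfate heptahydrate: 0.898 g/L × 0.944 L = 0.85 g
ammonium chloride: 1.42 g/L × 0.944 L = 1.34 g
Tris base: 0.85 g per 100 mL × 944 mL ÷ 100 = 8.02 g

potassium sulfate 4.06 g; nickel chloride hexahydrate 18.60 mg; magnesium sulfate heptahydrate 0.85 g; ammonium chloride 1.34 g; Tris base 8.02 g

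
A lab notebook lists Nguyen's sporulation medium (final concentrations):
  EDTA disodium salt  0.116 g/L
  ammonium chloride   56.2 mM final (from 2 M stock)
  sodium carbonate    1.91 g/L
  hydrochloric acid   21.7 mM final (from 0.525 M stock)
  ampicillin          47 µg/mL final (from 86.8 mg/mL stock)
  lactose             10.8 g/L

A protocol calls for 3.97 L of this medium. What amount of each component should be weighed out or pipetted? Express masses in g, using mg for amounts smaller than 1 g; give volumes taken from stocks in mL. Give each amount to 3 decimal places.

Working volume: 3.97 L.
EDTA disodium salt: 0.116 g/L × 3.97 L = 0.46052 g = 460.520 mg
ammonium chloride: dilute stock: 56.2 mM × 3970 mL ÷ 2000 mM = 111.557 mL
sodium carbonate: 1.91 g/L × 3.97 L = 7.583 g
hydrochloric acid: C1V1 = C2V2 → 21.7 mM × 3970 mL ÷ 525 mM = 164.093 mL
ampicillin: V = C2·V2/C1 = 47 µg/mL × 3970 mL ÷ 86800 µg/mL = 2.150 mL
lactose: 10.8 g/L × 3.97 L = 42.876 g

EDTA disodium salt 460.520 mg; ammonium chloride 111.557 mL; sodium carbonate 7.583 g; hydrochloric acid 164.093 mL; ampicillin 2.150 mL; lactose 42.876 g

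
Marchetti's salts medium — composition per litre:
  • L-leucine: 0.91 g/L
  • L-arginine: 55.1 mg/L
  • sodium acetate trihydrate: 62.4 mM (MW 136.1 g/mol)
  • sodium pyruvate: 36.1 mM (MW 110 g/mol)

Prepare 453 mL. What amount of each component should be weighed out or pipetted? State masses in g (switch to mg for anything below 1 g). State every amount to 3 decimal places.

L-leucine 412.230 mg; L-arginine 24.960 mg; sodium acetate trihydrate 3.847 g; sodium pyruvate 1.799 g

Target volume = 453 mL = 0.453 L.
L-leucine: 0.91 g/L × 0.453 L = 0.41223 g = 412.230 mg
L-arginine: 55.1 mg/L × 0.453 L = 24.960 mg
sodium acetate trihydrate: 62.4 mmol/L × 136.1 g/mol × 0.453 L ÷ 1000 = 3.847 g
sodium pyruvate: 36.1 mmol/L × 110 g/mol × 0.453 L ÷ 1000 = 1.799 g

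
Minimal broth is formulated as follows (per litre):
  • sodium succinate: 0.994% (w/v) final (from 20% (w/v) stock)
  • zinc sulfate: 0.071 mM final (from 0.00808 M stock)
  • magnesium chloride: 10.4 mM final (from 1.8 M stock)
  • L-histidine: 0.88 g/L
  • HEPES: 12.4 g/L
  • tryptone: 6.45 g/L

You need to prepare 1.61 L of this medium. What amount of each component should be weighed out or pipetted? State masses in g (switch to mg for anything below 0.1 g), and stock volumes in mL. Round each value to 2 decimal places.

Scale factor relative to 1 L: 1.61.
sodium succinate: dilute stock: 0.994% ÷ 20% × 1610 mL = 80.02 mL
zinc sulfate: dilute stock: 0.071 mM × 1610 mL ÷ 8.08 mM = 14.15 mL
magnesium chloride: dilute stock: 10.4 mM × 1610 mL ÷ 1800 mM = 9.30 mL
L-histidine: 0.88 g/L × 1.61 L = 1.42 g
HEPES: 12.4 g/L × 1.61 L = 19.96 g
tryptone: 6.45 g/L × 1.61 L = 10.38 g

sodium succinate 80.02 mL; zinc sulfate 14.15 mL; magnesium chloride 9.30 mL; L-histidine 1.42 g; HEPES 19.96 g; tryptone 10.38 g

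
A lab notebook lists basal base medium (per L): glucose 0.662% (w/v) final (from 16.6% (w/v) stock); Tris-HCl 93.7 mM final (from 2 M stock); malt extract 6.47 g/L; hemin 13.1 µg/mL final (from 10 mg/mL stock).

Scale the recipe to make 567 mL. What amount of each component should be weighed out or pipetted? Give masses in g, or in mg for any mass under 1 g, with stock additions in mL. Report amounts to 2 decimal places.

Target volume = 567 mL = 0.567 L.
glucose: V = C2·V2/C1 = 0.662% ÷ 16.6% × 567 mL = 22.61 mL
Tris-HCl: V = C2·V2/C1 = 93.7 mM × 567 mL ÷ 2000 mM = 26.56 mL
malt extract: 6.47 g/L × 0.567 L = 3.67 g
hemin: V = C2·V2/C1 = 13.1 µg/mL × 567 mL ÷ 10000 µg/mL = 0.74 mL

glucose 22.61 mL; Tris-HCl 26.56 mL; malt extract 3.67 g; hemin 0.74 mL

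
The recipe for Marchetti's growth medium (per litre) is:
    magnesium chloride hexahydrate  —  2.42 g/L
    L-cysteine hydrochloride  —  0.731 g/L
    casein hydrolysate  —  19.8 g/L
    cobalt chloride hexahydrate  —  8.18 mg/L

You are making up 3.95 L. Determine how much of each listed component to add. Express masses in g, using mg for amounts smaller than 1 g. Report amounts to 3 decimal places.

magnesium chloride hexahydrate 9.559 g; L-cysteine hydrochloride 2.887 g; casein hydrolysate 78.210 g; cobalt chloride hexahydrate 32.311 mg

Working volume: 3.95 L.
magnesium chloride hexahydrate: 2.42 g/L × 3.95 L = 9.559 g
L-cysteine hydrochloride: 0.731 g/L × 3.95 L = 2.887 g
casein hydrolysate: 19.8 g/L × 3.95 L = 78.210 g
cobalt chloride hexahydrate: 8.18 mg/L × 3.95 L = 32.311 mg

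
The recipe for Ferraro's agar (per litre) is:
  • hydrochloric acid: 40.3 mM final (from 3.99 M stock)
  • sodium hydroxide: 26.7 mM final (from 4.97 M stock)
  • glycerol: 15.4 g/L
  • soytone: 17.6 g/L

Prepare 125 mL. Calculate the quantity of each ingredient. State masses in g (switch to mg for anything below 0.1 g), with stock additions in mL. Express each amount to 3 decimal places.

Scale factor relative to 1 L: 0.125.
hydrochloric acid: C1V1 = C2V2 → 40.3 mM × 125 mL ÷ 3990 mM = 1.263 mL
sodium hydroxide: dilute stock: 26.7 mM × 125 mL ÷ 4970 mM = 0.672 mL
glycerol: 15.4 g/L × 0.125 L = 1.925 g
soytone: 17.6 g/L × 0.125 L = 2.200 g

hydrochloric acid 1.263 mL; sodium hydroxide 0.672 mL; glycerol 1.925 g; soytone 2.200 g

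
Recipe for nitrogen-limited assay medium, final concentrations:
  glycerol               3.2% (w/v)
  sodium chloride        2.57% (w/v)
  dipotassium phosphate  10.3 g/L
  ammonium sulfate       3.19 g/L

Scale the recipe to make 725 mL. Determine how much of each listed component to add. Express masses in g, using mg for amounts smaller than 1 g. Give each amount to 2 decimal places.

glycerol 23.20 g; sodium chloride 18.63 g; dipotassium phosphate 7.47 g; ammonium sulfate 2.31 g

Scale factor relative to 1 L: 0.725.
glycerol: 3.2 g per 100 mL × 725 mL ÷ 100 = 23.20 g
sodium chloride: 2.57% w/v = 25.7 g/L → 25.7 × 0.725 L = 18.63 g
dipotassium phosphate: 10.3 g/L × 0.725 L = 7.47 g
ammonium sulfate: 3.19 g/L × 0.725 L = 2.31 g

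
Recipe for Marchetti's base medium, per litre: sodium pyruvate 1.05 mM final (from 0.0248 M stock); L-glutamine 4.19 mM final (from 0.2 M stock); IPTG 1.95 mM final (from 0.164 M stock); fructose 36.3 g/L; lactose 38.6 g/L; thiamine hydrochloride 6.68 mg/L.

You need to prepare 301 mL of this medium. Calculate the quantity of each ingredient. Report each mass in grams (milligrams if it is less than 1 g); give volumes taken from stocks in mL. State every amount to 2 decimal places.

sodium pyruvate 12.74 mL; L-glutamine 6.31 mL; IPTG 3.58 mL; fructose 10.93 g; lactose 11.62 g; thiamine hydrochloride 2.01 mg

Target volume = 301 mL = 0.301 L.
sodium pyruvate: dilute stock: 1.05 mM × 301 mL ÷ 24.8 mM = 12.74 mL
L-glutamine: V = C2·V2/C1 = 4.19 mM × 301 mL ÷ 200 mM = 6.31 mL
IPTG: dilute stock: 1.95 mM × 301 mL ÷ 164 mM = 3.58 mL
fructose: 36.3 g/L × 0.301 L = 10.93 g
lactose: 38.6 g/L × 0.301 L = 11.62 g
thiamine hydrochloride: 6.68 mg/L × 0.301 L = 2.01 mg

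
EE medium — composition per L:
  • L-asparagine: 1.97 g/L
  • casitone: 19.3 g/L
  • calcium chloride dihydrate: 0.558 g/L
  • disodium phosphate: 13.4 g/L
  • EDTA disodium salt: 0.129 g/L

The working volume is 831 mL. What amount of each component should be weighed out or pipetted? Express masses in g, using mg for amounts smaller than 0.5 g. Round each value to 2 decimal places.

L-asparagine 1.64 g; casitone 16.04 g; calcium chloride dihydrate 463.70 mg; disodium phosphate 11.14 g; EDTA disodium salt 107.20 mg

Target volume = 831 mL = 0.831 L.
L-asparagine: 1.97 g/L × 0.831 L = 1.64 g
casitone: 19.3 g/L × 0.831 L = 16.04 g
calcium chloride dihydrate: 0.558 g/L × 0.831 L = 0.463698 g = 463.70 mg
disodium phosphate: 13.4 g/L × 0.831 L = 11.14 g
EDTA disodium salt: 0.129 g/L × 0.831 L = 0.107199 g = 107.20 mg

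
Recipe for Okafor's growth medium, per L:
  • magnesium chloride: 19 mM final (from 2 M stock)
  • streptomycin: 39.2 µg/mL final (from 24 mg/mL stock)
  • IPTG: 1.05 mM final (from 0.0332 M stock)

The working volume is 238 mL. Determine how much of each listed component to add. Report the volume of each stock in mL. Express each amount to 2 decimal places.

magnesium chloride 2.26 mL; streptomycin 0.39 mL; IPTG 7.53 mL

Scale factor relative to 1 L: 0.238.
magnesium chloride: V = C2·V2/C1 = 19 mM × 238 mL ÷ 2000 mM = 2.26 mL
streptomycin: C1V1 = C2V2 → 39.2 µg/mL × 238 mL ÷ 24000 µg/mL = 0.39 mL
IPTG: V = C2·V2/C1 = 1.05 mM × 238 mL ÷ 33.2 mM = 7.53 mL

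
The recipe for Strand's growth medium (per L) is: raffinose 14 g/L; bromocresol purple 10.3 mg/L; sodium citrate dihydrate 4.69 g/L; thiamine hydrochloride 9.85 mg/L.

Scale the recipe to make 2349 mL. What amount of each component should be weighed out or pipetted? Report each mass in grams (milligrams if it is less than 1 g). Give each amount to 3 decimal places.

Scale factor relative to 1 L: 2.349.
raffinose: 14 g/L × 2.349 L = 32.886 g
bromocresol purple: 10.3 mg/L × 2.349 L = 24.195 mg
sodium citrate dihydrate: 4.69 g/L × 2.349 L = 11.017 g
thiamine hydrochloride: 9.85 mg/L × 2.349 L = 23.138 mg

raffinose 32.886 g; bromocresol purple 24.195 mg; sodium citrate dihydrate 11.017 g; thiamine hydrochloride 23.138 mg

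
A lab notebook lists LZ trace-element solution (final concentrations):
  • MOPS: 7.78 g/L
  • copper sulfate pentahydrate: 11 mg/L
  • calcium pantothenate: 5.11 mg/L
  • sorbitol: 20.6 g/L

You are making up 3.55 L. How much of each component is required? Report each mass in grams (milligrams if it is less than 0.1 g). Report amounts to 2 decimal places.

MOPS 27.62 g; copper sulfate pentahydrate 39.05 mg; calcium pantothenate 18.14 mg; sorbitol 73.13 g

Scale factor relative to 1 L: 3.55.
MOPS: 7.78 g/L × 3.55 L = 27.62 g
copper sulfate pentahydrate: 11 mg/L × 3.55 L = 39.05 mg
calcium pantothenate: 5.11 mg/L × 3.55 L = 18.14 mg
sorbitol: 20.6 g/L × 3.55 L = 73.13 g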